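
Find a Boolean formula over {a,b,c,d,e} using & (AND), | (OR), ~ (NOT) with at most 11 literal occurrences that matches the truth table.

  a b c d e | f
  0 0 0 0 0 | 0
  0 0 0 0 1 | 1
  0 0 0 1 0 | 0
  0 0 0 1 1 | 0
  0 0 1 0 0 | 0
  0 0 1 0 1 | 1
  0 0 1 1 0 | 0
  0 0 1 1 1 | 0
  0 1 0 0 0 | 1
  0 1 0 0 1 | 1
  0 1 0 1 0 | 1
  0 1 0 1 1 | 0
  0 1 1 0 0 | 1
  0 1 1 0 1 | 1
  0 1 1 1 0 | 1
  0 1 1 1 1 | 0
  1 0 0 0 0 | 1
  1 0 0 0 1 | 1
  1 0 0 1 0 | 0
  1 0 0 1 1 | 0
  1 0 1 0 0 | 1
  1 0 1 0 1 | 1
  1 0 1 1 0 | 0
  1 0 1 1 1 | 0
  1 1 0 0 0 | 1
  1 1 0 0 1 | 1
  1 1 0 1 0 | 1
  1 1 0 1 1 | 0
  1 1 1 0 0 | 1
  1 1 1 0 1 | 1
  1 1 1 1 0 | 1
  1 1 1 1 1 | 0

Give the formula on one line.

((~d & ((b | ~d) & ((a & ~e) | e))) | (b & ~e))

  ~d = 11001100110011001100110011001100
  (b | ~d) = 11001100111111111100110011111111
  ~e = 10101010101010101010101010101010
  (a & ~e) = 00000000000000001010101010101010
  ((a & ~e) | e) = 01010101010101011111111111111111
  ((b | ~d) & ((a & ~e) | e)) = 01000100010101011100110011111111
  (~d & ((b | ~d) & ((a & ~e) | e))) = 01000100010001001100110011001100
  (b & ~e) = 00000000101010100000000010101010
  ((~d & ((b | ~d) & ((a & ~e) | e))) | (b & ~e)) = 01000100111011101100110011101110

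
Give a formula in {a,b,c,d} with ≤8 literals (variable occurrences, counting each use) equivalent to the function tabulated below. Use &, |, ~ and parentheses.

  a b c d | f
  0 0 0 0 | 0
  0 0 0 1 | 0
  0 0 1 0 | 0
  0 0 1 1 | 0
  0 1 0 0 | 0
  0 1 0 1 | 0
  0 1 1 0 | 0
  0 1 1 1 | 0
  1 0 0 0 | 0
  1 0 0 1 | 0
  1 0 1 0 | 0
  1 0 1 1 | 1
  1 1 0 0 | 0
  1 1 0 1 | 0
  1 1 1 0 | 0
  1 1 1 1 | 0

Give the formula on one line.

  ~c = 1100110011001100
  ~b = 1111000011110000
  (~c | ~b) = 1111110011111100
  ~a = 1111111100000000
  ((~c | ~b) | ~a) = 1111111111111100
  (d & ((~c | ~b) | ~a)) = 0101010101010100
  (c & d) = 0001000100010001
  ((d & ((~c | ~b) | ~a)) & (c & d)) = 0001000100010000
  (((d & ((~c | ~b) | ~a)) & (c & d)) & a) = 0000000000010000

(((d & ((~c | ~b) | ~a)) & (c & d)) & a)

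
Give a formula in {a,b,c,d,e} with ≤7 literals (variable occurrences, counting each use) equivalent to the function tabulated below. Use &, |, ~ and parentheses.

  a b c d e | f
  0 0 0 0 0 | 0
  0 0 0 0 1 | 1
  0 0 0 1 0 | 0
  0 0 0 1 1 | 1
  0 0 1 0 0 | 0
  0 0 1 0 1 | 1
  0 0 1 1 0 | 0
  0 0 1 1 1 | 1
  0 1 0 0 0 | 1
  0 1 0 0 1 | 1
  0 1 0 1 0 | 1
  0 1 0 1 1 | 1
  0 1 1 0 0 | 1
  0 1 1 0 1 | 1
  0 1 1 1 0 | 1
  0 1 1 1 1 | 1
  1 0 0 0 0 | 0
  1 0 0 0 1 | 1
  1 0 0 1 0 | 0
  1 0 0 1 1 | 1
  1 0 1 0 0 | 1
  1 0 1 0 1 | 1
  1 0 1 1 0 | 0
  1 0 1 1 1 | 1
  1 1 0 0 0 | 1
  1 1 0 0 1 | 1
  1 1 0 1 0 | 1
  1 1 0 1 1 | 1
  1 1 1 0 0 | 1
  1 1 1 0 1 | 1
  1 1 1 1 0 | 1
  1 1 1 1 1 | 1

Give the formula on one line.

((~d & ((~a | c) & a)) | (b | e))

  ~d = 11001100110011001100110011001100
  ~a = 11111111111111110000000000000000
  (~a | c) = 11111111111111110000111100001111
  ((~a | c) & a) = 00000000000000000000111100001111
  (~d & ((~a | c) & a)) = 00000000000000000000110000001100
  (b | e) = 01010101111111110101010111111111
  ((~d & ((~a | c) & a)) | (b | e)) = 01010101111111110101110111111111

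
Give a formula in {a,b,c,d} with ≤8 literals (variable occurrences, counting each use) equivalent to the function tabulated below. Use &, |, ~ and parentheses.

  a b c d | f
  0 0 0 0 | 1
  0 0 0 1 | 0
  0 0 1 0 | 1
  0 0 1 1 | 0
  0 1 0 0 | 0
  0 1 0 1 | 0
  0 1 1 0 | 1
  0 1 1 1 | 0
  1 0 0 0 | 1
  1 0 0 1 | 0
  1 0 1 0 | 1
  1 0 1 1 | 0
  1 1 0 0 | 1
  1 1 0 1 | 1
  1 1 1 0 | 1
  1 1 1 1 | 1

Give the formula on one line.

((b & a) | (~d & ((d | c) | ~b)))

  (b & a) = 0000000000001111
  ~d = 1010101010101010
  (d | c) = 0111011101110111
  ~b = 1111000011110000
  ((d | c) | ~b) = 1111011111110111
  (~d & ((d | c) | ~b)) = 1010001010100010
  ((b & a) | (~d & ((d | c) | ~b))) = 1010001010101111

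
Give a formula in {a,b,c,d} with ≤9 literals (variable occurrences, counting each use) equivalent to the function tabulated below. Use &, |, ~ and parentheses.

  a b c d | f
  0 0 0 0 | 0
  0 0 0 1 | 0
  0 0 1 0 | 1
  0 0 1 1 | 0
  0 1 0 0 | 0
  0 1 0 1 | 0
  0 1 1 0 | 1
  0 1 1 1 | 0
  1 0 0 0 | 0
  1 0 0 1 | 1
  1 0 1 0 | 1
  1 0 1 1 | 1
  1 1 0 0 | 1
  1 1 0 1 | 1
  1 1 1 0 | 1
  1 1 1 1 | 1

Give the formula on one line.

((a & ((d | ~a) | b)) | (c & ~d))

  ~a = 1111111100000000
  (d | ~a) = 1111111101010101
  ((d | ~a) | b) = 1111111101011111
  (a & ((d | ~a) | b)) = 0000000001011111
  ~d = 1010101010101010
  (c & ~d) = 0010001000100010
  ((a & ((d | ~a) | b)) | (c & ~d)) = 0010001001111111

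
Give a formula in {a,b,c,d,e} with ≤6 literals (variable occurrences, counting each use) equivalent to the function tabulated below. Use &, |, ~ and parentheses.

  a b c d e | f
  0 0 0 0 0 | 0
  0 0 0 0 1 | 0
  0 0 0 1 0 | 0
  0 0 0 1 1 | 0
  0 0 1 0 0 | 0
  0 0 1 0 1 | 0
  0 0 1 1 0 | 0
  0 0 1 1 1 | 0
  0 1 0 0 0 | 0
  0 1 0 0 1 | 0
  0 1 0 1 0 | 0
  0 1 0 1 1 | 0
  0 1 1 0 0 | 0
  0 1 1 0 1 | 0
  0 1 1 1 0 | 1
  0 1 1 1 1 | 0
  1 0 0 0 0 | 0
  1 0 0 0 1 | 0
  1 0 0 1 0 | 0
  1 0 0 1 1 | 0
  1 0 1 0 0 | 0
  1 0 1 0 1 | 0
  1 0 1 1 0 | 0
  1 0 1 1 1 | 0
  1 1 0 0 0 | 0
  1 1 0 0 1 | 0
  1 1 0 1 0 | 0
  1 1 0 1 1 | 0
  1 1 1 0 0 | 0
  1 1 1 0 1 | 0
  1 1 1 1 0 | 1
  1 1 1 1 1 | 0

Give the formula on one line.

(c & (d & (b & ~e)))

  ~e = 10101010101010101010101010101010
  (b & ~e) = 00000000101010100000000010101010
  (d & (b & ~e)) = 00000000001000100000000000100010
  (c & (d & (b & ~e))) = 00000000000000100000000000000010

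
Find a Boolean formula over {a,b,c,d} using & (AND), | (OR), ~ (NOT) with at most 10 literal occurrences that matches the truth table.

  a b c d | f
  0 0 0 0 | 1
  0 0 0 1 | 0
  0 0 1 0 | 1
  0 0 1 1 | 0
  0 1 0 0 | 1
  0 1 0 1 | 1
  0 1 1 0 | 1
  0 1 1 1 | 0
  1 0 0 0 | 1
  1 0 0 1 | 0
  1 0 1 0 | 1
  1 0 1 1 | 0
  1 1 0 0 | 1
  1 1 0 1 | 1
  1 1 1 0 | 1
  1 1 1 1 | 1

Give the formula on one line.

  ~d = 1010101010101010
  (c | a) = 0011001111111111
  ((c | a) | d) = 0111011111111111
  ~c = 1100110011001100
  (a | ~c) = 1100110011111111
  ((a | ~c) & b) = 0000110000001111
  (((c | a) | d) & ((a | ~c) & b)) = 0000010000001111
  (~d | (((c | a) | d) & ((a | ~c) & b))) = 1010111010101111

(~d | (((c | a) | d) & ((a | ~c) & b)))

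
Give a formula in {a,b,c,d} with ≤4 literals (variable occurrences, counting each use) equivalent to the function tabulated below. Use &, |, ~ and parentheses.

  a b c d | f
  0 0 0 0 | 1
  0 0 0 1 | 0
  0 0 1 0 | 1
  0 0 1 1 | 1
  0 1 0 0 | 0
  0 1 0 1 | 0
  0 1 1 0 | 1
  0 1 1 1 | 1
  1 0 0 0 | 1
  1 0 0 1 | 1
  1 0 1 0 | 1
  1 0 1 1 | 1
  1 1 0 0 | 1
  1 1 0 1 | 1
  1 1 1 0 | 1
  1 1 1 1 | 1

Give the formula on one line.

((c | a) | (~d & ~b))

  (c | a) = 0011001111111111
  ~d = 1010101010101010
  ~b = 1111000011110000
  (~d & ~b) = 1010000010100000
  ((c | a) | (~d & ~b)) = 1011001111111111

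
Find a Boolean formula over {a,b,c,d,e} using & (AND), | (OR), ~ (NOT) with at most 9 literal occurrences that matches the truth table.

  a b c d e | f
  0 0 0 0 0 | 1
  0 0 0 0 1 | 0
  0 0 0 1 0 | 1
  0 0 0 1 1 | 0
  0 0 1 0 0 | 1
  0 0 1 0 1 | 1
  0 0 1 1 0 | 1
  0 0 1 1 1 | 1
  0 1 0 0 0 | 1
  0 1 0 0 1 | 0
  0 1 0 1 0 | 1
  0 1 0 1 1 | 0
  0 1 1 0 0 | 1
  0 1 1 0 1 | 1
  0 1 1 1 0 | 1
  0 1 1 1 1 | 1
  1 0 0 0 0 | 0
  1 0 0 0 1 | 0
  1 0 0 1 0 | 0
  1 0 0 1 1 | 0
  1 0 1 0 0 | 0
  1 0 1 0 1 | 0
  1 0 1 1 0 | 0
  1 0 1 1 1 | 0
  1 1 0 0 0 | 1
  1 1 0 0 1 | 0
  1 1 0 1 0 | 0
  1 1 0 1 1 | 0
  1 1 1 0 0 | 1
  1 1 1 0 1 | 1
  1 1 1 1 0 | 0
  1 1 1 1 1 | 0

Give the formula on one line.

(((~e | c) & (~a | b)) & (~a | (~d | (e & ~a))))

  ~e = 10101010101010101010101010101010
  (~e | c) = 10101111101011111010111110101111
  ~a = 11111111111111110000000000000000
  (~a | b) = 11111111111111110000000011111111
  ((~e | c) & (~a | b)) = 10101111101011110000000010101111
  ~d = 11001100110011001100110011001100
  (e & ~a) = 01010101010101010000000000000000
  (~d | (e & ~a)) = 11011101110111011100110011001100
  (~a | (~d | (e & ~a))) = 11111111111111111100110011001100
  (((~e | c) & (~a | b)) & (~a | (~d | (e & ~a)))) = 10101111101011110000000010001100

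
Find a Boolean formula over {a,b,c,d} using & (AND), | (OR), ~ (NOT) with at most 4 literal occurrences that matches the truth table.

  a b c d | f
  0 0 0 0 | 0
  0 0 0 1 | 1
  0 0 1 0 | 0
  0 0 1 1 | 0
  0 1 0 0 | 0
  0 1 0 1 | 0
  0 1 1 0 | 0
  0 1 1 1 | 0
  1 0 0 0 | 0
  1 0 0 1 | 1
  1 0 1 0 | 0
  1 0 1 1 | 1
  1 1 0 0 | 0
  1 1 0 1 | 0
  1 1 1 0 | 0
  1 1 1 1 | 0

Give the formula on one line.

((d & ~b) & (a | ~c))

  ~b = 1111000011110000
  (d & ~b) = 0101000001010000
  ~c = 1100110011001100
  (a | ~c) = 1100110011111111
  ((d & ~b) & (a | ~c)) = 0100000001010000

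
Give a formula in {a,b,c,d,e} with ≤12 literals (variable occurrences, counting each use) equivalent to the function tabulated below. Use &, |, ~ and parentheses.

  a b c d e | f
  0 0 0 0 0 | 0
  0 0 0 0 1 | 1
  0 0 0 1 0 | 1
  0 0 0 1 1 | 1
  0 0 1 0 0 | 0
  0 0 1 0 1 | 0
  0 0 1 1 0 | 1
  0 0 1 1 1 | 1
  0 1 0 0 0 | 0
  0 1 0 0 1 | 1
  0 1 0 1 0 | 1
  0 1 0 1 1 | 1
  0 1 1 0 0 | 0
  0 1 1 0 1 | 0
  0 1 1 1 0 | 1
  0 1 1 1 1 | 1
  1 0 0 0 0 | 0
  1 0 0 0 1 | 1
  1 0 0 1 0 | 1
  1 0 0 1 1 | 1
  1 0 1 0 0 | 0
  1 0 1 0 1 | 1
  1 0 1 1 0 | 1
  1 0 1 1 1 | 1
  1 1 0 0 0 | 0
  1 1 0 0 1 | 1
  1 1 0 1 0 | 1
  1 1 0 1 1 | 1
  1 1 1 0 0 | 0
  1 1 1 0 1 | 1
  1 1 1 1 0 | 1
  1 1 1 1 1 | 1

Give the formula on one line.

(((a | (~c | d)) & ((d & ~e) | (b | e))) & (d | e))

  ~c = 11110000111100001111000011110000
  (~c | d) = 11110011111100111111001111110011
  (a | (~c | d)) = 11110011111100111111111111111111
  ~e = 10101010101010101010101010101010
  (d & ~e) = 00100010001000100010001000100010
  (b | e) = 01010101111111110101010111111111
  ((d & ~e) | (b | e)) = 01110111111111110111011111111111
  ((a | (~c | d)) & ((d & ~e) | (b | e))) = 01110011111100110111011111111111
  (d | e) = 01110111011101110111011101110111
  (((a | (~c | d)) & ((d & ~e) | (b | e))) & (d | e)) = 01110011011100110111011101110111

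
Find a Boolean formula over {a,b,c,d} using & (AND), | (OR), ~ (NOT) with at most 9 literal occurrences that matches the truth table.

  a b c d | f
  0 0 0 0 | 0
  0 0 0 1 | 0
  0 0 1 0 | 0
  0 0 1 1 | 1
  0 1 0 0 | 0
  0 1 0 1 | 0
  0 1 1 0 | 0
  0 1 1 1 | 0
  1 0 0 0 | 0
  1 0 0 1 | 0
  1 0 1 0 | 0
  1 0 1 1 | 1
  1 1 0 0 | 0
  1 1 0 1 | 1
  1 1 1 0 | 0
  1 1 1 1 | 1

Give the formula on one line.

  ~b = 1111000011110000
  (b & a) = 0000000000001111
  (~b | (b & a)) = 1111000011111111
  (a & b) = 0000000000001111
  (c | (a & b)) = 0011001100111111
  ~d = 1010101010101010
  (~d | c) = 1011101110111011
  ((c | (a & b)) | (~d | c)) = 1011101110111111
  (d & ((c | (a & b)) | (~d | c))) = 0001000100010101
  ((~b | (b & a)) & (d & ((c | (a & b)) | (~d | c)))) = 0001000000010101

((~b | (b & a)) & (d & ((c | (a & b)) | (~d | c))))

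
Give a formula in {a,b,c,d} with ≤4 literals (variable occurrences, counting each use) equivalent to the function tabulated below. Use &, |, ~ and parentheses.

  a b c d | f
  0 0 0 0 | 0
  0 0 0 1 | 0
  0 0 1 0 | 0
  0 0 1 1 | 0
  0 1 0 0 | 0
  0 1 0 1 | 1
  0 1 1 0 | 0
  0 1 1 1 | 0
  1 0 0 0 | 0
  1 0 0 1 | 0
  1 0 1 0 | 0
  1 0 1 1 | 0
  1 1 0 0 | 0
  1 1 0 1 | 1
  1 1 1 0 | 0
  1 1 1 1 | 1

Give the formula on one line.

(((~c | a) & b) & d)

  ~c = 1100110011001100
  (~c | a) = 1100110011111111
  ((~c | a) & b) = 0000110000001111
  (((~c | a) & b) & d) = 0000010000000101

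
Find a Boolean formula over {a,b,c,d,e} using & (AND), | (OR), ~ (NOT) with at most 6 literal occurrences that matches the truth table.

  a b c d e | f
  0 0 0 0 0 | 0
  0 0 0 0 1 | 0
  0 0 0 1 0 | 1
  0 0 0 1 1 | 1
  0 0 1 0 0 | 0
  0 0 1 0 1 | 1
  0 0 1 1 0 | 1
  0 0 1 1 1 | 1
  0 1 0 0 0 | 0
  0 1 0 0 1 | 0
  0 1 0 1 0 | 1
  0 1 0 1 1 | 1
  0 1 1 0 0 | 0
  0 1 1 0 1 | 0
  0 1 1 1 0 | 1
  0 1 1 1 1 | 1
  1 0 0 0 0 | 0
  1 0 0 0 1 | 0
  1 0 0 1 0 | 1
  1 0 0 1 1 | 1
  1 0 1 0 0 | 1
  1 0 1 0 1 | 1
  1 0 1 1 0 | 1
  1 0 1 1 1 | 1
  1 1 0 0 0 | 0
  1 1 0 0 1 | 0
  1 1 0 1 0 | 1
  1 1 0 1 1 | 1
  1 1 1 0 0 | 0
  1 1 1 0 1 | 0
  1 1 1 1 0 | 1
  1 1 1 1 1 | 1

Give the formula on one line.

  ~b = 11111111000000001111111100000000
  (~b & c) = 00001111000000000000111100000000
  ~e = 10101010101010101010101010101010
  (~e & a) = 00000000000000001010101010101010
  ((~e & a) | e) = 01010101010101011111111111111111
  ((~b & c) & ((~e & a) | e)) = 00000101000000000000111100000000
  (((~b & c) & ((~e & a) | e)) | d) = 00110111001100110011111100110011

(((~b & c) & ((~e & a) | e)) | d)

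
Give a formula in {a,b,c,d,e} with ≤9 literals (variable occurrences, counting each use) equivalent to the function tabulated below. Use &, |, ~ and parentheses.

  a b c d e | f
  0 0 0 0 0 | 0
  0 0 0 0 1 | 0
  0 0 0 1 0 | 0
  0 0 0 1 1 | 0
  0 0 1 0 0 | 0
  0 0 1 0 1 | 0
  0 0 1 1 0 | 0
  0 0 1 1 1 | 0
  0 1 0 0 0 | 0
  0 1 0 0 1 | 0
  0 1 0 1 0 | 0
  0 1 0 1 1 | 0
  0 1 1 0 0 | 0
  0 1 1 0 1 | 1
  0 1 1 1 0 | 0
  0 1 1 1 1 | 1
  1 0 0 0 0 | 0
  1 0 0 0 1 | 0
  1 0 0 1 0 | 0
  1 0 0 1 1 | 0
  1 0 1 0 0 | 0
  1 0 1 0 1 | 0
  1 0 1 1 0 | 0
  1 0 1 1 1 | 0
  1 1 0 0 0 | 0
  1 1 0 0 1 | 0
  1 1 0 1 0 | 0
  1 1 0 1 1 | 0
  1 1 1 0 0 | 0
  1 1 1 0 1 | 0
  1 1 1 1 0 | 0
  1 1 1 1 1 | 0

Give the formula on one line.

(((e & c) & ((b & e) | ~d)) & (~a & (b | (d & ~b))))

  (e & c) = 00000101000001010000010100000101
  (b & e) = 00000000010101010000000001010101
  ~d = 11001100110011001100110011001100
  ((b & e) | ~d) = 11001100110111011100110011011101
  ((e & c) & ((b & e) | ~d)) = 00000100000001010000010000000101
  ~a = 11111111111111110000000000000000
  ~b = 11111111000000001111111100000000
  (d & ~b) = 00110011000000000011001100000000
  (b | (d & ~b)) = 00110011111111110011001111111111
  (~a & (b | (d & ~b))) = 00110011111111110000000000000000
  (((e & c) & ((b & e) | ~d)) & (~a & (b | (d & ~b)))) = 00000000000001010000000000000000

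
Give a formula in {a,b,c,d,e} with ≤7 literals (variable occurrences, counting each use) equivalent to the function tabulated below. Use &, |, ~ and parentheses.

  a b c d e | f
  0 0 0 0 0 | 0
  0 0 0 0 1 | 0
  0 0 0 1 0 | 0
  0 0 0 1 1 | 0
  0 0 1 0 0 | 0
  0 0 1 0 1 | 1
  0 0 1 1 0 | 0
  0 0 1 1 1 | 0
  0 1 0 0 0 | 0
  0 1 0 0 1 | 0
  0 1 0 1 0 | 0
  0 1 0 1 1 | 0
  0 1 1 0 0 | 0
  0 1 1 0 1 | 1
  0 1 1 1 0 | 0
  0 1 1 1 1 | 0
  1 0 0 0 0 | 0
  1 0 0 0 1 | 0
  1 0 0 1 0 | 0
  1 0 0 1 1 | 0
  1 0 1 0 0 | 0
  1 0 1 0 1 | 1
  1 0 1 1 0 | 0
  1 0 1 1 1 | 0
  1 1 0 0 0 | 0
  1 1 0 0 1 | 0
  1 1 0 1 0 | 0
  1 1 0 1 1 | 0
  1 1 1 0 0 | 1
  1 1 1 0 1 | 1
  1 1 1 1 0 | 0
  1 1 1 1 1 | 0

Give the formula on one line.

((~d & c) & ((b & a) | e))

  ~d = 11001100110011001100110011001100
  (~d & c) = 00001100000011000000110000001100
  (b & a) = 00000000000000000000000011111111
  ((b & a) | e) = 01010101010101010101010111111111
  ((~d & c) & ((b & a) | e)) = 00000100000001000000010000001100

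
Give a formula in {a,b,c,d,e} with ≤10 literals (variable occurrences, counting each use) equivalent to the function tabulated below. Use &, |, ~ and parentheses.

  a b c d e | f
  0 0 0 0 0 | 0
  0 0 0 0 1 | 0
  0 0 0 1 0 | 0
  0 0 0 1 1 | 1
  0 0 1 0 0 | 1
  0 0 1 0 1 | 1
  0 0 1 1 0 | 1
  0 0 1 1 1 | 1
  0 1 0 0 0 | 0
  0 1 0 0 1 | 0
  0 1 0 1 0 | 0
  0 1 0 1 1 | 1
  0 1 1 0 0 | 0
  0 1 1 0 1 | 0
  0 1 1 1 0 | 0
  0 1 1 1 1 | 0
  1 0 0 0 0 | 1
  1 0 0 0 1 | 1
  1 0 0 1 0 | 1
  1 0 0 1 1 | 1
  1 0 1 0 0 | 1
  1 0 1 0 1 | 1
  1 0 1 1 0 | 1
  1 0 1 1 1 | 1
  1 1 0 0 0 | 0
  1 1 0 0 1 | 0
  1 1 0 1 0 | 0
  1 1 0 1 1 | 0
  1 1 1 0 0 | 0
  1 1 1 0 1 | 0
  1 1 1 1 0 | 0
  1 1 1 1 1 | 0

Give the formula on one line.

  (a | c) = 00001111000011111111111111111111
  (e & d) = 00010001000100010001000100010001
  ((a | c) | (e & d)) = 00011111000111111111111111111111
  ~a = 11111111111111110000000000000000
  ~c = 11110000111100001111000011110000
  (~a & ~c) = 11110000111100000000000000000000
  (d & (~a & ~c)) = 00110000001100000000000000000000
  ~b = 11111111000000001111111100000000
  ((d & (~a & ~c)) | ~b) = 11111111001100001111111100000000
  (((a | c) | (e & d)) & ((d & (~a & ~c)) | ~b)) = 00011111000100001111111100000000

(((a | c) | (e & d)) & ((d & (~a & ~c)) | ~b))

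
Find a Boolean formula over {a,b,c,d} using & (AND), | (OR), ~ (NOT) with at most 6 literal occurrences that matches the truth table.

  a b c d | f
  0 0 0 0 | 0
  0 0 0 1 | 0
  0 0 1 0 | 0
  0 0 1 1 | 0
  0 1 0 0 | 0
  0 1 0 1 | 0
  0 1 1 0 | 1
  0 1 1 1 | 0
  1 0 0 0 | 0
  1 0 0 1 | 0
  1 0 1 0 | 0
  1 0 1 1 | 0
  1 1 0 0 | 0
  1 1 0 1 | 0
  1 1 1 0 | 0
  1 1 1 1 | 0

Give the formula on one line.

  ~d = 1010101010101010
  ~a = 1111111100000000
  (~d & ~a) = 1010101000000000
  (b & c) = 0000001100000011
  ((~d & ~a) & (b & c)) = 0000001000000000

((~d & ~a) & (b & c))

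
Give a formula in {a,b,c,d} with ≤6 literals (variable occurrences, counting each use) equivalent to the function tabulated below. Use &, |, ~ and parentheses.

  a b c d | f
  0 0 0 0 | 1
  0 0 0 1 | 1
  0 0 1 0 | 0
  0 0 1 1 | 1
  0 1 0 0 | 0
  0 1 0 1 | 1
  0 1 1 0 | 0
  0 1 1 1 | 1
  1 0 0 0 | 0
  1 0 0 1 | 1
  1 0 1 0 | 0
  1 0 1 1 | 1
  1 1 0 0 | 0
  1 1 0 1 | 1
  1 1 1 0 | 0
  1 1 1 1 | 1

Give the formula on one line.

  ~a = 1111111100000000
  ~c = 1100110011001100
  (b | ~a) = 1111111100001111
  (~c & (b | ~a)) = 1100110000001100
  (~a & (~c & (b | ~a))) = 1100110000000000
  ~b = 1111000011110000
  ((~a & (~c & (b | ~a))) & ~b) = 1100000000000000
  (((~a & (~c & (b | ~a))) & ~b) | d) = 1101010101010101

(((~a & (~c & (b | ~a))) & ~b) | d)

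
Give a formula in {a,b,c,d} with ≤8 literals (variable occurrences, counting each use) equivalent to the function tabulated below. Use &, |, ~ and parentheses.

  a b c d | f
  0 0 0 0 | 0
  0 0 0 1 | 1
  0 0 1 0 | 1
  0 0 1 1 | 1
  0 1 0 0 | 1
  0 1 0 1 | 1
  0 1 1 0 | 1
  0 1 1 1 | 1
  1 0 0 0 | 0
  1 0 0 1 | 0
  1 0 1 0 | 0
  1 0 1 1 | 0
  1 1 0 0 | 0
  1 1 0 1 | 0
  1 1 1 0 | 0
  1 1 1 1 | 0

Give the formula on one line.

(~a & ((c | ((~b | ~c) & d)) | ((~b & a) | b)))

  ~a = 1111111100000000
  ~b = 1111000011110000
  ~c = 1100110011001100
  (~b | ~c) = 1111110011111100
  ((~b | ~c) & d) = 0101010001010100
  (c | ((~b | ~c) & d)) = 0111011101110111
  (~b & a) = 0000000011110000
  ((~b & a) | b) = 0000111111111111
  ((c | ((~b | ~c) & d)) | ((~b & a) | b)) = 0111111111111111
  (~a & ((c | ((~b | ~c) & d)) | ((~b & a) | b))) = 0111111100000000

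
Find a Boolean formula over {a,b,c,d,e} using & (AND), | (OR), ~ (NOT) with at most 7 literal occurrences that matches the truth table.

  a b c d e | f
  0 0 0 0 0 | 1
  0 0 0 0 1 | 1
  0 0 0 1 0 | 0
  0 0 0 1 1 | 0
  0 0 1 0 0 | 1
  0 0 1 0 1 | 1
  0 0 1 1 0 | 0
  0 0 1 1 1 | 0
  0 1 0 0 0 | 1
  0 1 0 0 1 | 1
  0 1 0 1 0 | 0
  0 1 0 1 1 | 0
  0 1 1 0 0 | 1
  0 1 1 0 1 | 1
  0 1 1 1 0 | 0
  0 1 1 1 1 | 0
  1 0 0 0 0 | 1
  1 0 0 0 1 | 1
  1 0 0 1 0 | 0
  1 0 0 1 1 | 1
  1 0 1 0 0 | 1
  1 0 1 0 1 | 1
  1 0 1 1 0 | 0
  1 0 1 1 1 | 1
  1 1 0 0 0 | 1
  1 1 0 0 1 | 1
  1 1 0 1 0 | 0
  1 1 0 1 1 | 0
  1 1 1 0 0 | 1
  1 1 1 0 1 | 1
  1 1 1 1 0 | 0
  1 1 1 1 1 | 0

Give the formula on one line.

  ~b = 11111111000000001111111100000000
  (~b & e) = 01010101000000000101010100000000
  ((~b & e) & a) = 00000000000000000101010100000000
  ~d = 11001100110011001100110011001100
  (((~b & e) & a) | ~d) = 11001100110011001101110111001100

(((~b & e) & a) | ~d)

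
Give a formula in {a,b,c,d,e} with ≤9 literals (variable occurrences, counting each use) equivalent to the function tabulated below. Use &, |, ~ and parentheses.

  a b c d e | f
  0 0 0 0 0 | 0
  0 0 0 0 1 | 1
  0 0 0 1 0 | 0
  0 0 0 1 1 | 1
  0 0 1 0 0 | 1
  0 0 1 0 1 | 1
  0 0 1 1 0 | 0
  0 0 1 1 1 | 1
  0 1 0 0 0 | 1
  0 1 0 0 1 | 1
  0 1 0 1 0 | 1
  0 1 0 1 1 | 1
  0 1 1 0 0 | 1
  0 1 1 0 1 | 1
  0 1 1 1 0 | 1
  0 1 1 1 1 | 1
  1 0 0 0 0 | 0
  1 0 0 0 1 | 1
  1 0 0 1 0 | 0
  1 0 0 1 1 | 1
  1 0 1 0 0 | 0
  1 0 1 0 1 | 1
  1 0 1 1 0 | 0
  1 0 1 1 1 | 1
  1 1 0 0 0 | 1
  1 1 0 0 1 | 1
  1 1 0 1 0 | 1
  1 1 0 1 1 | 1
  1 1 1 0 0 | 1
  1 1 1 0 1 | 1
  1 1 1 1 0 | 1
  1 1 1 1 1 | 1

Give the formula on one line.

(((b | ~d) & (c & ~a)) | (b | ((e & a) | (~a & e))))

  ~d = 11001100110011001100110011001100
  (b | ~d) = 11001100111111111100110011111111
  ~a = 11111111111111110000000000000000
  (c & ~a) = 00001111000011110000000000000000
  ((b | ~d) & (c & ~a)) = 00001100000011110000000000000000
  (e & a) = 00000000000000000101010101010101
  (~a & e) = 01010101010101010000000000000000
  ((e & a) | (~a & e)) = 01010101010101010101010101010101
  (b | ((e & a) | (~a & e))) = 01010101111111110101010111111111
  (((b | ~d) & (c & ~a)) | (b | ((e & a) | (~a & e)))) = 01011101111111110101010111111111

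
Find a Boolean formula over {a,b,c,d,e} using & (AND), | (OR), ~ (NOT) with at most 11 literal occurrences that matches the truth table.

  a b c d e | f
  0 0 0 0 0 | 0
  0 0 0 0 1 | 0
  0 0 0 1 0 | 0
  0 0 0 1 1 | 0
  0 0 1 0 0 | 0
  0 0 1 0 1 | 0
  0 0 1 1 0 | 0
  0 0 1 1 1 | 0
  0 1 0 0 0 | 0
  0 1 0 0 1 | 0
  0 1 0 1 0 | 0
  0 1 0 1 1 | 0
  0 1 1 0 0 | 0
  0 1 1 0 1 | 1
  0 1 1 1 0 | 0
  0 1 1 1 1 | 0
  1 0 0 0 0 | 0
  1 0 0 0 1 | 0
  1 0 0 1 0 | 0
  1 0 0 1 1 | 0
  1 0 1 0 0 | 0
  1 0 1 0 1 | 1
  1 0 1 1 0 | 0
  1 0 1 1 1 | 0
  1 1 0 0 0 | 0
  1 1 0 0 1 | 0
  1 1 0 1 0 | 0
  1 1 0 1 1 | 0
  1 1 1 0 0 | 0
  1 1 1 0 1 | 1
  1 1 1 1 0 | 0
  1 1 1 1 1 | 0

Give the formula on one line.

  (d | a) = 00110011001100111111111111111111
  ~d = 11001100110011001100110011001100
  (~d & b) = 00000000110011000000000011001100
  ((d | a) | (~d & b)) = 00110011111111111111111111111111
  ~c = 11110000111100001111000011110000
  (e | ~c) = 11110101111101011111010111110101
  ((e | ~c) & c) = 00000101000001010000010100000101
  (~d & ((e | ~c) & c)) = 00000100000001000000010000000100
  (((d | a) | (~d & b)) & (~d & ((e | ~c) & c))) = 00000000000001000000010000000100

(((d | a) | (~d & b)) & (~d & ((e | ~c) & c)))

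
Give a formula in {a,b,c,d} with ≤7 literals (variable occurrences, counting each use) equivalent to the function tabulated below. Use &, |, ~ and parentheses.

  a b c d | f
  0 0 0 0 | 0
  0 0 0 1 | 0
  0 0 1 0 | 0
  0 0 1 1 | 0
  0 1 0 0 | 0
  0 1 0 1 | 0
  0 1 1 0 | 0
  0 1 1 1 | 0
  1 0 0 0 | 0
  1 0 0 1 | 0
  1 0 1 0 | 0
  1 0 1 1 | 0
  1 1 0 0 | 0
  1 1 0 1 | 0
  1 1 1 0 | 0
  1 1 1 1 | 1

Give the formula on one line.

(((c & d) & a) & ((c & a) & b))

  (c & d) = 0001000100010001
  ((c & d) & a) = 0000000000010001
  (c & a) = 0000000000110011
  ((c & a) & b) = 0000000000000011
  (((c & d) & a) & ((c & a) & b)) = 0000000000000001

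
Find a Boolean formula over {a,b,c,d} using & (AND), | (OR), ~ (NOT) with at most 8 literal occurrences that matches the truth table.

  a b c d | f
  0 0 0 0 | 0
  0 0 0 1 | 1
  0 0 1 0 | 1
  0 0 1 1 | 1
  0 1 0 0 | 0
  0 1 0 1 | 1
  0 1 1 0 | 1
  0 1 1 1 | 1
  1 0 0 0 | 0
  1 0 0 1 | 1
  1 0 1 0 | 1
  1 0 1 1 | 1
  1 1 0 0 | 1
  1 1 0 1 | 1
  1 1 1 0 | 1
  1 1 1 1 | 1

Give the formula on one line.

((((a & b) & ~d) | d) | (c | d))

  (a & b) = 0000000000001111
  ~d = 1010101010101010
  ((a & b) & ~d) = 0000000000001010
  (((a & b) & ~d) | d) = 0101010101011111
  (c | d) = 0111011101110111
  ((((a & b) & ~d) | d) | (c | d)) = 0111011101111111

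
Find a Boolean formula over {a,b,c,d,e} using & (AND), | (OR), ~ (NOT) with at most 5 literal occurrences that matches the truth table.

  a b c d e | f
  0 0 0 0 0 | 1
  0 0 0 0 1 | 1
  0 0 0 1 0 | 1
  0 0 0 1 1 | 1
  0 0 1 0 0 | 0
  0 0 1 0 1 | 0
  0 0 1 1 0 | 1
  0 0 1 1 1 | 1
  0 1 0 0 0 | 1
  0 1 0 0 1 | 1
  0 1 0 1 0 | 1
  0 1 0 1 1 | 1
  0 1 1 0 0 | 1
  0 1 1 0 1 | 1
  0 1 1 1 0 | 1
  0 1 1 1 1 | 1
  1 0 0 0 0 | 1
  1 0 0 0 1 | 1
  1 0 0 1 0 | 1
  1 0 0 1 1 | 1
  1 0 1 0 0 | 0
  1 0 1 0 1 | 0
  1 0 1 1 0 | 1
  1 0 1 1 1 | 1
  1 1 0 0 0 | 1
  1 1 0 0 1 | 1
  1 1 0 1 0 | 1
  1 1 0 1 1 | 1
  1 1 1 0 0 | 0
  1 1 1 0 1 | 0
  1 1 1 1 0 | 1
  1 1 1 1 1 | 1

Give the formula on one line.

((~a & (b | ~c)) | (~c | d))

  ~a = 11111111111111110000000000000000
  ~c = 11110000111100001111000011110000
  (b | ~c) = 11110000111111111111000011111111
  (~a & (b | ~c)) = 11110000111111110000000000000000
  (~c | d) = 11110011111100111111001111110011
  ((~a & (b | ~c)) | (~c | d)) = 11110011111111111111001111110011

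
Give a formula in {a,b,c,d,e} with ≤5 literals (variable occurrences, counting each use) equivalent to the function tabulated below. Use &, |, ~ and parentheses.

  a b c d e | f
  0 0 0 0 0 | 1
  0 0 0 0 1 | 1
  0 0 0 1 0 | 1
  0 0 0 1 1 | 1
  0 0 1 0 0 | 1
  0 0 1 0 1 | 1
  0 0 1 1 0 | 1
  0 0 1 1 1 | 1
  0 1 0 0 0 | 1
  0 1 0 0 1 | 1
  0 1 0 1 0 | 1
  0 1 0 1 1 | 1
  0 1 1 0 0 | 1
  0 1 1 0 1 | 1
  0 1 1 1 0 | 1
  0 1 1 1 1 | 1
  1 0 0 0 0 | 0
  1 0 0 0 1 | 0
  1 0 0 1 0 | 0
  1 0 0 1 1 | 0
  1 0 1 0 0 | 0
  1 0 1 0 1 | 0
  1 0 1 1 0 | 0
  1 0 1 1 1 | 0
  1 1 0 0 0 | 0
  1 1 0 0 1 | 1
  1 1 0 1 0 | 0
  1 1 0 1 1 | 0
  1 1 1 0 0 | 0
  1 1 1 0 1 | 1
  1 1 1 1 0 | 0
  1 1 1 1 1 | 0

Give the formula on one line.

(~a | ((~d & e) & (b & e)))

  ~a = 11111111111111110000000000000000
  ~d = 11001100110011001100110011001100
  (~d & e) = 01000100010001000100010001000100
  (b & e) = 00000000010101010000000001010101
  ((~d & e) & (b & e)) = 00000000010001000000000001000100
  (~a | ((~d & e) & (b & e))) = 11111111111111110000000001000100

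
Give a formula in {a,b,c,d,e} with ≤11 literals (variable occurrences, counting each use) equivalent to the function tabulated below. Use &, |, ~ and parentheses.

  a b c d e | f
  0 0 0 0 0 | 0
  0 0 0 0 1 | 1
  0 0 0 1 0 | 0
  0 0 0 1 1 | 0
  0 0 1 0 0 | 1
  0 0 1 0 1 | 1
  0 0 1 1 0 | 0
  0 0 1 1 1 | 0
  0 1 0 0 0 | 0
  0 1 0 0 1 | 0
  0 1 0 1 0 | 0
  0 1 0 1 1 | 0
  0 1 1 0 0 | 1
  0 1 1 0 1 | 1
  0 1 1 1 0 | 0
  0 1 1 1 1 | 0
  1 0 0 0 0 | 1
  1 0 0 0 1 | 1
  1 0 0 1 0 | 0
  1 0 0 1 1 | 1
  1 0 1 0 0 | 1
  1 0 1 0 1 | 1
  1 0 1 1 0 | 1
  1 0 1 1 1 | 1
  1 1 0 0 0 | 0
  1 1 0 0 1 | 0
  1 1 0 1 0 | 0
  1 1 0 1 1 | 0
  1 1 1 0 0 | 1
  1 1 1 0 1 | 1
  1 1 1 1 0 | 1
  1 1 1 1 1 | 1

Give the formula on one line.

  ~d = 11001100110011001100110011001100
  (~d | a) = 11001100110011001111111111111111
  ~b = 11111111000000001111111100000000
  (~d & a) = 00000000000000001100110011001100
  ~e = 10101010101010101010101010101010
  ((~d & a) & ~e) = 00000000000000001000100010001000
  (e | ((~d & a) & ~e)) = 01010101010101011101110111011101
  (~b & (e | ((~d & a) & ~e))) = 01010101000000001101110100000000
  (c | (~b & (e | ((~d & a) & ~e)))) = 01011111000011111101111100001111
  ((~d | a) & (c | (~b & (e | ((~d & a) & ~e))))) = 01001100000011001101111100001111

((~d | a) & (c | (~b & (e | ((~d & a) & ~e)))))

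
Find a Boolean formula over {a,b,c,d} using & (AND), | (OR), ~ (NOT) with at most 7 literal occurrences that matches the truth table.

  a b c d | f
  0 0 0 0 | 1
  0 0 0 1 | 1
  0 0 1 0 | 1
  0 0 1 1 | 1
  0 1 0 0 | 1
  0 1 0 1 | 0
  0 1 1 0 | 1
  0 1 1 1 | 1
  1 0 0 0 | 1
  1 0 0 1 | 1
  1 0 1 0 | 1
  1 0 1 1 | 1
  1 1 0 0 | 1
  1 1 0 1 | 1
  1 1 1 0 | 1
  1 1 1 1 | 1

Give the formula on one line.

  (d & a) = 0000000001010101
  ~b = 1111000011110000
  ~d = 1010101010101010
  (~b | ~d) = 1111101011111010
  (b | d) = 0101111101011111
  ((b | d) & c) = 0001001100010011
  ((~b | ~d) | ((b | d) & c)) = 1111101111111011
  ((d & a) | ((~b | ~d) | ((b | d) & c))) = 1111101111111111

((d & a) | ((~b | ~d) | ((b | d) & c)))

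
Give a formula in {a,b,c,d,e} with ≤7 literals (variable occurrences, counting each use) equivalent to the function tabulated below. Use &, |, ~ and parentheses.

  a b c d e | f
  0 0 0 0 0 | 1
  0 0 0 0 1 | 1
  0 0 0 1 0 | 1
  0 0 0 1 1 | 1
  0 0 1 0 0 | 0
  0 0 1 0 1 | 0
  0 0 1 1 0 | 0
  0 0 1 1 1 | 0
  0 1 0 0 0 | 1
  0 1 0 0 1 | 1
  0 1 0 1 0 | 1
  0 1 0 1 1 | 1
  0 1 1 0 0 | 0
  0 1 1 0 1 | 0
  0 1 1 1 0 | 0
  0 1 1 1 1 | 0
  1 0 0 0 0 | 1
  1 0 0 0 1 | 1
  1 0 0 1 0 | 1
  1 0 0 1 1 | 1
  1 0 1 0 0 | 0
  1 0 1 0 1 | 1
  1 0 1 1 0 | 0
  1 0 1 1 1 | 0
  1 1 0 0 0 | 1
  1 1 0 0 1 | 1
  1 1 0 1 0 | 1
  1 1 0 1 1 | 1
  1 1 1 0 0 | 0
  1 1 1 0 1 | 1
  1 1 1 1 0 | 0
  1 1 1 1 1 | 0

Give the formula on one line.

(~c | ((a & ~d) & ((c & e) & ~d)))

  ~c = 11110000111100001111000011110000
  ~d = 11001100110011001100110011001100
  (a & ~d) = 00000000000000001100110011001100
  (c & e) = 00000101000001010000010100000101
  ((c & e) & ~d) = 00000100000001000000010000000100
  ((a & ~d) & ((c & e) & ~d)) = 00000000000000000000010000000100
  (~c | ((a & ~d) & ((c & e) & ~d))) = 11110000111100001111010011110100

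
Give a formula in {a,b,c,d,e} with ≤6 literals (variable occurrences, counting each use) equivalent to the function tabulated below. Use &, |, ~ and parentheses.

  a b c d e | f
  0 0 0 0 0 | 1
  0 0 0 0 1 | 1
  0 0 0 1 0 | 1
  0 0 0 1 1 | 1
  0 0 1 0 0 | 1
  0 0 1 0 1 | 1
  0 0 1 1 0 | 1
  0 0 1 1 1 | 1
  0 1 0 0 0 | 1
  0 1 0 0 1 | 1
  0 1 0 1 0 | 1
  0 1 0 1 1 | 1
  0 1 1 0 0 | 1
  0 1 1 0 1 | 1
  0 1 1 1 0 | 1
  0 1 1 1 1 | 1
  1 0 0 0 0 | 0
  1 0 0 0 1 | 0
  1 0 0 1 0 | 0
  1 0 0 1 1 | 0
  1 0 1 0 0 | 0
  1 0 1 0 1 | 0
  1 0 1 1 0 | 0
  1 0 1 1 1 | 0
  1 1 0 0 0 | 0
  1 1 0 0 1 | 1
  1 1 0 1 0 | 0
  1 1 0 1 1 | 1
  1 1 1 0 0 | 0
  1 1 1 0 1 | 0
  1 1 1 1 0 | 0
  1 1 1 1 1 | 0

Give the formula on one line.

  ~a = 11111111111111110000000000000000
  ~c = 11110000111100001111000011110000
  (e & b) = 00000000010101010000000001010101
  (~c & (e & b)) = 00000000010100000000000001010000
  (~a | (~c & (e & b))) = 11111111111111110000000001010000

(~a | (~c & (e & b)))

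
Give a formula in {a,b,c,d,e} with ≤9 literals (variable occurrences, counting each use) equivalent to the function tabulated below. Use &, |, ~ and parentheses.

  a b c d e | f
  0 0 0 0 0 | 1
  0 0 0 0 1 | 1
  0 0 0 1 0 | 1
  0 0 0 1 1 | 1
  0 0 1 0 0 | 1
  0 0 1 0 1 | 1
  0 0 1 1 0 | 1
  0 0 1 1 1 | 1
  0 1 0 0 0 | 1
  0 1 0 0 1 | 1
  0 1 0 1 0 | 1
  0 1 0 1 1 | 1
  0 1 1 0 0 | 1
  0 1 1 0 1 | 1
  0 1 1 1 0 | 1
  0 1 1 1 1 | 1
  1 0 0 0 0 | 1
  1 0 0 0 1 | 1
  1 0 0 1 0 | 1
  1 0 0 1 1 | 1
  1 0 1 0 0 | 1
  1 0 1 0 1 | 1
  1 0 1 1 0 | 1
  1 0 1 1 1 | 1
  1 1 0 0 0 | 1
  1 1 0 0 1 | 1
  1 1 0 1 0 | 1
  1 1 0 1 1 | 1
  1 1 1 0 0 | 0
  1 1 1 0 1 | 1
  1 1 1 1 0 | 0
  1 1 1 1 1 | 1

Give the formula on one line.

(((e | (~a & b)) & c) | ((~b | ~c) | e))

  ~a = 11111111111111110000000000000000
  (~a & b) = 00000000111111110000000000000000
  (e | (~a & b)) = 01010101111111110101010101010101
  ((e | (~a & b)) & c) = 00000101000011110000010100000101
  ~b = 11111111000000001111111100000000
  ~c = 11110000111100001111000011110000
  (~b | ~c) = 11111111111100001111111111110000
  ((~b | ~c) | e) = 11111111111101011111111111110101
  (((e | (~a & b)) & c) | ((~b | ~c) | e)) = 11111111111111111111111111110101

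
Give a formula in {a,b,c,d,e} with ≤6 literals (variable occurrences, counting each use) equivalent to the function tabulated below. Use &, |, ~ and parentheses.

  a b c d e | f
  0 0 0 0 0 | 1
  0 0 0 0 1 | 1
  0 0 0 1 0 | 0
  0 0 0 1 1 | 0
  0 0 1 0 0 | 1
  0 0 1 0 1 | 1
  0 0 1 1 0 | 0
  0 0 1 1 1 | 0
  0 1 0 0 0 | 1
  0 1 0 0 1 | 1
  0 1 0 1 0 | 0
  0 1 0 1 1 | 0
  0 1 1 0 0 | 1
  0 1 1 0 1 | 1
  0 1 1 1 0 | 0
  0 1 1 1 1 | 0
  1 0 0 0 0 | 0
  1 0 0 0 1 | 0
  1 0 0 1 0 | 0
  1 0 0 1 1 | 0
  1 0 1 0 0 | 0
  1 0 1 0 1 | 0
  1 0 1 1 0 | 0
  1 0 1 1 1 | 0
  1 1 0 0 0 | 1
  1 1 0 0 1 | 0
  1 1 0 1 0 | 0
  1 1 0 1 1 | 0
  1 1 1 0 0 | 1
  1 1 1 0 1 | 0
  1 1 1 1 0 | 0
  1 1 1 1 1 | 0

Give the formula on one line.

  ~d = 11001100110011001100110011001100
  ~a = 11111111111111110000000000000000
  ~e = 10101010101010101010101010101010
  (~e & b) = 00000000101010100000000010101010
  (~a | (~e & b)) = 11111111111111110000000010101010
  (~d & (~a | (~e & b))) = 11001100110011000000000010001000

(~d & (~a | (~e & b)))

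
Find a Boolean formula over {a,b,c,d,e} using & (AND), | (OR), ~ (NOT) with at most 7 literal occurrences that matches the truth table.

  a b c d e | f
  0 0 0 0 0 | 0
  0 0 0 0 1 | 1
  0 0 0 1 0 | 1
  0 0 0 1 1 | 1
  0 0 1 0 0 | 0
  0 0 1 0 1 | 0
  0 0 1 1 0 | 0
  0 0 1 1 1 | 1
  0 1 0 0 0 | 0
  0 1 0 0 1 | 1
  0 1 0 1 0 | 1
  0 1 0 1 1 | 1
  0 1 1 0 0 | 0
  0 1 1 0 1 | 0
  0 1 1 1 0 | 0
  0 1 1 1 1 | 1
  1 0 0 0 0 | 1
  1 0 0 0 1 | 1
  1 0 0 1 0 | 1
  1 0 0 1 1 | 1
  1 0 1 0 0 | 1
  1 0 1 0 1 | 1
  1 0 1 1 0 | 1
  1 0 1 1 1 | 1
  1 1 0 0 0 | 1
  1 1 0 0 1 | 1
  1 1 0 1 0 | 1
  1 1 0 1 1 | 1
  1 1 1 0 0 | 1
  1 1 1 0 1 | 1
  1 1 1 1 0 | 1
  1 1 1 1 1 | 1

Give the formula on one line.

  ~c = 11110000111100001111000011110000
  (e | d) = 01110111011101110111011101110111
  (~c & (e | d)) = 01110000011100000111000001110000
  (d & e) = 00010001000100010001000100010001
  ((~c & (e | d)) | (d & e)) = 01110001011100010111000101110001
  (a | ((~c & (e | d)) | (d & e))) = 01110001011100011111111111111111

(a | ((~c & (e | d)) | (d & e)))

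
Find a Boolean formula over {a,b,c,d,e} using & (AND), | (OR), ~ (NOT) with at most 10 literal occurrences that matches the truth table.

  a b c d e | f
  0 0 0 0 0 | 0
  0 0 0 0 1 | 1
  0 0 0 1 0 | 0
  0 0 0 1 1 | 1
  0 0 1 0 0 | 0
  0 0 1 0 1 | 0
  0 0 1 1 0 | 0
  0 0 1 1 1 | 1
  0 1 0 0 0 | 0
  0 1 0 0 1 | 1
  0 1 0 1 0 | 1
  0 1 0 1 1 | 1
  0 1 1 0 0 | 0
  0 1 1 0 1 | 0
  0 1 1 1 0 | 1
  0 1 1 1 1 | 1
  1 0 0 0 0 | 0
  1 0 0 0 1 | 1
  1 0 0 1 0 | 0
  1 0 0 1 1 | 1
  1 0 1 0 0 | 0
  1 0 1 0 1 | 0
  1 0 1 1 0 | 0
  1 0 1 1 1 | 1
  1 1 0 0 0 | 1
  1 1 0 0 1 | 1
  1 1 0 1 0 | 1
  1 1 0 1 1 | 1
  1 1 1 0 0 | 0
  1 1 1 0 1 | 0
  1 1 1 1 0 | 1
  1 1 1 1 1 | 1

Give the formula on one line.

(((d | ~c) & e) | (((a & ~c) | d) & b))

  ~c = 11110000111100001111000011110000
  (d | ~c) = 11110011111100111111001111110011
  ((d | ~c) & e) = 01010001010100010101000101010001
  (a & ~c) = 00000000000000001111000011110000
  ((a & ~c) | d) = 00110011001100111111001111110011
  (((a & ~c) | d) & b) = 00000000001100110000000011110011
  (((d | ~c) & e) | (((a & ~c) | d) & b)) = 01010001011100110101000111110011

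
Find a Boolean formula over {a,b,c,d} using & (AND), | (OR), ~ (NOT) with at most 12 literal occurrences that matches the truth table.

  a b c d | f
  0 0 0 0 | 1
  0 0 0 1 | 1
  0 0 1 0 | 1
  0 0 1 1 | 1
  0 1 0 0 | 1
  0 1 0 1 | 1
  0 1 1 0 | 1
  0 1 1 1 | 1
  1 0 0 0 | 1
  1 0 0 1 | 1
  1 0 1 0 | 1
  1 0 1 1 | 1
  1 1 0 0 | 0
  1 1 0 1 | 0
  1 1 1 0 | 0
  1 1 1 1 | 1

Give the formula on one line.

(((~b & ~d) | ((d & a) & (((~c | ~a) & ~b) | c))) | ~a)

  ~b = 1111000011110000
  ~d = 1010101010101010
  (~b & ~d) = 1010000010100000
  (d & a) = 0000000001010101
  ~c = 1100110011001100
  ~a = 1111111100000000
  (~c | ~a) = 1111111111001100
  ((~c | ~a) & ~b) = 1111000011000000
  (((~c | ~a) & ~b) | c) = 1111001111110011
  ((d & a) & (((~c | ~a) & ~b) | c)) = 0000000001010001
  ((~b & ~d) | ((d & a) & (((~c | ~a) & ~b) | c))) = 1010000011110001
  (((~b & ~d) | ((d & a) & (((~c | ~a) & ~b) | c))) | ~a) = 1111111111110001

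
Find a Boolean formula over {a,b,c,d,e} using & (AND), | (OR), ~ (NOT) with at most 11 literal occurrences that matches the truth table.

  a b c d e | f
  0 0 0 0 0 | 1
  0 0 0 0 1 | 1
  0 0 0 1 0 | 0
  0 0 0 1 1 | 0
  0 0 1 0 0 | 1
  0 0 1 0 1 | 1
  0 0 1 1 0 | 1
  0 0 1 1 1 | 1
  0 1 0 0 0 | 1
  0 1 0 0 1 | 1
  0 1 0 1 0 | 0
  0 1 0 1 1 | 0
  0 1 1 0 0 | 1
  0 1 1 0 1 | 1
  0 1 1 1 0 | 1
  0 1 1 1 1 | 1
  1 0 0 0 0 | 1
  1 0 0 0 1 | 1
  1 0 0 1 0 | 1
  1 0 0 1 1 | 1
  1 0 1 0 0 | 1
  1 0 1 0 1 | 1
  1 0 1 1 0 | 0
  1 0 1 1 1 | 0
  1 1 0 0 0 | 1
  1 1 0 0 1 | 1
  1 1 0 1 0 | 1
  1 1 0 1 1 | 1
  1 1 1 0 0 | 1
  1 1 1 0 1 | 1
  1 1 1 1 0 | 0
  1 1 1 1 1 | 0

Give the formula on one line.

((((~a & e) | (a & ~c)) & a) | ((~a & c) | ~d))

  ~a = 11111111111111110000000000000000
  (~a & e) = 01010101010101010000000000000000
  ~c = 11110000111100001111000011110000
  (a & ~c) = 00000000000000001111000011110000
  ((~a & e) | (a & ~c)) = 01010101010101011111000011110000
  (((~a & e) | (a & ~c)) & a) = 00000000000000001111000011110000
  (~a & c) = 00001111000011110000000000000000
  ~d = 11001100110011001100110011001100
  ((~a & c) | ~d) = 11001111110011111100110011001100
  ((((~a & e) | (a & ~c)) & a) | ((~a & c) | ~d)) = 11001111110011111111110011111100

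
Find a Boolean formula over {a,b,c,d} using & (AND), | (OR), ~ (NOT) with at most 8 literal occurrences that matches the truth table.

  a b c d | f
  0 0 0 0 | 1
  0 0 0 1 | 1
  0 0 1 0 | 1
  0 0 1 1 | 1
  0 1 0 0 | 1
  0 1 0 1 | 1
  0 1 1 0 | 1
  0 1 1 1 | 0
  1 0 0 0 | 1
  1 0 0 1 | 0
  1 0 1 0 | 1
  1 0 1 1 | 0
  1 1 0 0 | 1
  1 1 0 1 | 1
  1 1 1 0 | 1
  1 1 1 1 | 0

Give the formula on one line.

  (b & d) = 0000010100000101
  ~c = 1100110011001100
  ((b & d) & ~c) = 0000010000000100
  ~a = 1111111100000000
  ~b = 1111000011110000
  ~d = 1010101010101010
  (~b | ~d) = 1111101011111010
  (~a & (~b | ~d)) = 1111101000000000
  ((~a & (~b | ~d)) | ~d) = 1111101010101010
  (((b & d) & ~c) | ((~a & (~b | ~d)) | ~d)) = 1111111010101110

(((b & d) & ~c) | ((~a & (~b | ~d)) | ~d))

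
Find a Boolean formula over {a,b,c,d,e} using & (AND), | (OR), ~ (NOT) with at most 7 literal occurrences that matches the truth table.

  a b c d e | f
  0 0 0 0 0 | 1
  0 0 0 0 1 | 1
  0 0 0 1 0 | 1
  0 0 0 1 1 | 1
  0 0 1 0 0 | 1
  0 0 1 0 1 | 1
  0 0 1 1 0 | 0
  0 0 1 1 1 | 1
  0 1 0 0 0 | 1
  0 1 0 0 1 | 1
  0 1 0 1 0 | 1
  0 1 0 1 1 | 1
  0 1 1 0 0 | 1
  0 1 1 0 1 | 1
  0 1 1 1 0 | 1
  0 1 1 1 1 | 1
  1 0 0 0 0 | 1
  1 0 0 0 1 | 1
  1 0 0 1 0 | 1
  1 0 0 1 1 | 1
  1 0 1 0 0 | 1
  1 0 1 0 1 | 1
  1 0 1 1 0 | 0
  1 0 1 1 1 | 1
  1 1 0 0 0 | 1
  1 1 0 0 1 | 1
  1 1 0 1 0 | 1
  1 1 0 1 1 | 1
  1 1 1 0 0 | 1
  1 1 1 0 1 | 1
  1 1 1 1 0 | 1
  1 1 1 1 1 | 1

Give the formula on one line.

  ~c = 11110000111100001111000011110000
  (~c | b) = 11110000111111111111000011111111
  ~d = 11001100110011001100110011001100
  ((~c | b) | ~d) = 11111100111111111111110011111111
  ~b = 11111111000000001111111100000000
  (~b & e) = 01010101000000000101010100000000
  (((~c | b) | ~d) | (~b & e)) = 11111101111111111111110111111111

(((~c | b) | ~d) | (~b & e))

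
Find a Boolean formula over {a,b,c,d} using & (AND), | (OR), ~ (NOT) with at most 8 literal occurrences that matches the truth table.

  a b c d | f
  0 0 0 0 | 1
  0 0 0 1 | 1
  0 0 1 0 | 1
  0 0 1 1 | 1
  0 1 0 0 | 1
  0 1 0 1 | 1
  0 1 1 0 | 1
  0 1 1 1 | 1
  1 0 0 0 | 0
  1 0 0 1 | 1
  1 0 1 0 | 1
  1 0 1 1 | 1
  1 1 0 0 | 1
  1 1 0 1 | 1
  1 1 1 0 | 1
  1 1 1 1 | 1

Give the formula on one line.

  (b | c) = 0011111100111111
  ((b | c) | d) = 0111111101111111
  ~a = 1111111100000000
  (c | ~a) = 1111111100110011
  (((b | c) | d) | (c | ~a)) = 1111111101111111

(((b | c) | d) | (c | ~a))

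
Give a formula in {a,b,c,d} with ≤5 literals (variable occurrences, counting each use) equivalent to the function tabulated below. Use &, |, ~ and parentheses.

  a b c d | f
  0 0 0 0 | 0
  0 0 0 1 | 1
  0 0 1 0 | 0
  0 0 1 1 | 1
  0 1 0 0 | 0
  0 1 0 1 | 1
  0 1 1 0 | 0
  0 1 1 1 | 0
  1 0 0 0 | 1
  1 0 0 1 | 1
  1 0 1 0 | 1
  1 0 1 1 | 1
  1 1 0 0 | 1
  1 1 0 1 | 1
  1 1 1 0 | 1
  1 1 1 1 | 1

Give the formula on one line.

  ~c = 1100110011001100
  (~c & d) = 0100010001000100
  ~b = 1111000011110000
  (d & ~b) = 0101000001010000
  ((d & ~b) | a) = 0101000011111111
  ((~c & d) | ((d & ~b) | a)) = 0101010011111111

((~c & d) | ((d & ~b) | a))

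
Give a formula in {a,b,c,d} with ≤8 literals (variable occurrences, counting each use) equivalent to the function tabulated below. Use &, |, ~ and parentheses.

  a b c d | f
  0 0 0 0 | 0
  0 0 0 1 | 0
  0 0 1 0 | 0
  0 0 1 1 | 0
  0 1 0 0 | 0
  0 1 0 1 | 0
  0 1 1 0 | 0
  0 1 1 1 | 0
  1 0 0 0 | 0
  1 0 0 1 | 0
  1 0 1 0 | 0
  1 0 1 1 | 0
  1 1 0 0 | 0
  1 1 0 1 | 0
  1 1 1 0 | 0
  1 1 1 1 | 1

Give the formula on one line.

(((~a | d) & c) & (b & (d & a)))

  ~a = 1111111100000000
  (~a | d) = 1111111101010101
  ((~a | d) & c) = 0011001100010001
  (d & a) = 0000000001010101
  (b & (d & a)) = 0000000000000101
  (((~a | d) & c) & (b & (d & a))) = 0000000000000001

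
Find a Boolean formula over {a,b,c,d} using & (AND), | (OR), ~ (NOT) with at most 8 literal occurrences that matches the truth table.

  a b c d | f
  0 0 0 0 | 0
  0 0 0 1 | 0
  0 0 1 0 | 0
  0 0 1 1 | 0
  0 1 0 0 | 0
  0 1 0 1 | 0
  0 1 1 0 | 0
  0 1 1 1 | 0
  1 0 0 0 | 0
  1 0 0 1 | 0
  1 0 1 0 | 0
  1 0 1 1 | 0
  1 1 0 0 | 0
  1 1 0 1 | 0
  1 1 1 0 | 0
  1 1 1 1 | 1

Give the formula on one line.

  ~b = 1111000011110000
  (b & a) = 0000000000001111
  (~b | (b & a)) = 1111000011111111
  (d & b) = 0000010100000101
  ~a = 1111111100000000
  (c | ~a) = 1111111100110011
  ((d & b) & (c | ~a)) = 0000010100000001
  ((~b | (b & a)) & ((d & b) & (c | ~a))) = 0000000000000001

((~b | (b & a)) & ((d & b) & (c | ~a)))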